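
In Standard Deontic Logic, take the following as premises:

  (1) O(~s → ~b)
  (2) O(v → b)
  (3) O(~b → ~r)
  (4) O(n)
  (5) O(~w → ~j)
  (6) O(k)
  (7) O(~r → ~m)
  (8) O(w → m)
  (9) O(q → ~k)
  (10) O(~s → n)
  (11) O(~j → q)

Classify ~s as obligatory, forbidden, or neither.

Premise 6 gives O(k).
The contrapositive of premise 9 (O(q → ~k)) is O(k → ~q), and O(k) is already established, so O(~q).
Premise 11, O(~j → q), contraposes to O(~q → j); with O(~q) we get O(j).
Premise 5, O(~w → ~j), contraposes to O(j → w); with O(j) we get O(w).
From O(w) and premise 8, O(w → m), we obtain O(m).
The contrapositive of premise 7 (O(~r → ~m)) is O(m → r), and O(m) is already established, so O(r).
The contrapositive of premise 3 (O(~b → ~r)) is O(r → b), and O(r) is already established, so O(b).
Premise 1, O(~s → ~b), contraposes to O(b → s); with O(b) we get O(s).
Premises 2, 4, 10 do not contribute to this derivation.
Thus O(s), which is F(~s): ~s is forbidden.

Forbidden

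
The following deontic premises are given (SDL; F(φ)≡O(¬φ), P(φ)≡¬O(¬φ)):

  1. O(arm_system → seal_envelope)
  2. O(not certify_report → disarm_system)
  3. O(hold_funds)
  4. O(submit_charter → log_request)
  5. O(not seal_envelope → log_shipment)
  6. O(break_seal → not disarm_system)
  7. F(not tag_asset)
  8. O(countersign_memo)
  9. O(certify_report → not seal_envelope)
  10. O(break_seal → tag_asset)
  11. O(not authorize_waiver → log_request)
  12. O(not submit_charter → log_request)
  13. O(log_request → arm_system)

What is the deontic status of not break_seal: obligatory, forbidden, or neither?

Premises 4 and 12 cover both cases: O(submit_charter → log_request) and O(not submit_charter → log_request). Since submit_charter ∨ not submit_charter is a tautology, O(log_request) follows.
With premise 13, O(log_request → arm_system), the K-axiom yields O(arm_system).
Applying K to premise 1 (O(arm_system → seal_envelope)) and O(arm_system) yields O(seal_envelope).
Premise 9, O(certify_report → not seal_envelope), contraposes to O(seal_envelope → not certify_report); with O(seal_envelope) we get O(not certify_report).
Applying K to premise 2 (O(not certify_report → disarm_system)) and O(not certify_report) yields O(disarm_system).
Premise 6 is O(break_seal → not disarm_system); contrapositively O(disarm_system → not break_seal). Since O(disarm_system) holds, K gives O(not break_seal).
Premises 3, 5, 7, 8, 10, 11 do not contribute to this derivation.
Hence not break_seal is obligatory.

Obligatory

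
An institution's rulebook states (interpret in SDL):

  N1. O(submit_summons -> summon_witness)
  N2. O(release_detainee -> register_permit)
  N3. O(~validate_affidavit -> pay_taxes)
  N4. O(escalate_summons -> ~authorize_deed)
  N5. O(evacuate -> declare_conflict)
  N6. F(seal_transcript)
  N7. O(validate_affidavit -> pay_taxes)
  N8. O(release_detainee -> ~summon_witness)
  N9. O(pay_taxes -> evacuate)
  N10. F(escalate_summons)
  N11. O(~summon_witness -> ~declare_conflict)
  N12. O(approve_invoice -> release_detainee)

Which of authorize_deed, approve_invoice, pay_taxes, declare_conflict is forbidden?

approve_invoice

Premises 7 and 3 are O(validate_affidavit -> pay_taxes) and O(~validate_affidavit -> pay_taxes); every ideal world satisfies validate_affidavit or ~validate_affidavit, so in either case pay_taxes holds — hence O(pay_taxes).
From O(pay_taxes) and premise 9, O(pay_taxes -> evacuate), we obtain O(evacuate).
Premise 5 is O(evacuate -> declare_conflict); since O(evacuate), deontic closure gives O(declare_conflict).
Premise 11 is O(~summon_witness -> ~declare_conflict); contrapositively O(declare_conflict -> summon_witness). Since O(declare_conflict) holds, K gives O(summon_witness).
Premise 8, O(release_detainee -> ~summon_witness), contraposes to O(summon_witness -> ~release_detainee); with O(summon_witness) we get O(~release_detainee).
The contrapositive of premise 12 (O(approve_invoice -> release_detainee)) is O(~release_detainee -> ~approve_invoice), and O(~release_detainee) is already established, so O(~approve_invoice).
So O(~approve_invoice) holds, i.e. approve_invoice is forbidden. None of the other listed options is forbidden under the premises.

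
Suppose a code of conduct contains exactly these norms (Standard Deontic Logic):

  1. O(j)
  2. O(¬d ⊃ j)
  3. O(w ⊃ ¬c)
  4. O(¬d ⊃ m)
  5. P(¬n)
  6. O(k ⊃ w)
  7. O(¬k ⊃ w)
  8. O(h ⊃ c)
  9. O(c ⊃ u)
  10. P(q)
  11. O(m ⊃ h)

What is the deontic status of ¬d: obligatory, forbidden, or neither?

Forbidden

Premises 6 and 7 are O(k ⊃ w) and O(¬k ⊃ w); every ideal world satisfies k or ¬k, so in either case w holds — hence O(w).
Premise 3 is O(w ⊃ ¬c); since O(w), deontic closure gives O(¬c).
Premise 8, O(h ⊃ c), contraposes to O(¬c ⊃ ¬h); with O(¬c) we get O(¬h).
Premise 11 is O(m ⊃ h); contrapositively O(¬h ⊃ ¬m). Since O(¬h) holds, K gives O(¬m).
Premise 4 is O(¬d ⊃ m); contrapositively O(¬m ⊃ d). Since O(¬m) holds, K gives O(d).
Premises 1, 2, 5, 9, 10 do not contribute to this derivation.
Thus O(d), which is F(¬d): ¬d is forbidden.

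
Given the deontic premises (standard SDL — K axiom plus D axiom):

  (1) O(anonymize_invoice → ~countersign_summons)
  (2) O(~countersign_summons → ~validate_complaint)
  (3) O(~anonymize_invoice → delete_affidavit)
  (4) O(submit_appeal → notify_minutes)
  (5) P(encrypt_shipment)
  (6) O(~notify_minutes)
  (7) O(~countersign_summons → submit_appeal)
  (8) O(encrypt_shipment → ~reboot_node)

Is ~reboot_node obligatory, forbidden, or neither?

Premise 8 is O(encrypt_shipment → ~reboot_node), but O(encrypt_shipment) is not derivable from the premises (the permission P(encrypt_shipment) asserts only ~O(~encrypt_shipment), not O(encrypt_shipment)), so it does not yield O(~reboot_node).
No premise or chain of K-axiom applications forces O(~reboot_node), and none forces O(reboot_node). So ~reboot_node is neither obligatory nor forbidden under these norms.

Neither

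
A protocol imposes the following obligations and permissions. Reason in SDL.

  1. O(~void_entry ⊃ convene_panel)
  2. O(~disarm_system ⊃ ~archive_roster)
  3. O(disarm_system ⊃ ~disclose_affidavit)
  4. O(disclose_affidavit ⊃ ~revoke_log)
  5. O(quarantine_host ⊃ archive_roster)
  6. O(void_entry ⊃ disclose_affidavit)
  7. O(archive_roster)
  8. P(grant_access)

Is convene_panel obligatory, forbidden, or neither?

Premise 7 states O(archive_roster) outright.
The contrapositive of premise 2 (O(~disarm_system ⊃ ~archive_roster)) is O(archive_roster ⊃ disarm_system), and O(archive_roster) is already established, so O(disarm_system).
Applying K to premise 3 (O(disarm_system ⊃ ~disclose_affidavit)) and O(disarm_system) yields O(~disclose_affidavit).
Premise 6 is O(void_entry ⊃ disclose_affidavit); contrapositively O(~disclose_affidavit ⊃ ~void_entry). Since O(~disclose_affidavit) holds, K gives O(~void_entry).
With premise 1, O(~void_entry ⊃ convene_panel), the K-axiom yields O(convene_panel).
Premises 4, 5, 8 do not contribute to this derivation.
Hence convene_panel is obligatory.

Obligatory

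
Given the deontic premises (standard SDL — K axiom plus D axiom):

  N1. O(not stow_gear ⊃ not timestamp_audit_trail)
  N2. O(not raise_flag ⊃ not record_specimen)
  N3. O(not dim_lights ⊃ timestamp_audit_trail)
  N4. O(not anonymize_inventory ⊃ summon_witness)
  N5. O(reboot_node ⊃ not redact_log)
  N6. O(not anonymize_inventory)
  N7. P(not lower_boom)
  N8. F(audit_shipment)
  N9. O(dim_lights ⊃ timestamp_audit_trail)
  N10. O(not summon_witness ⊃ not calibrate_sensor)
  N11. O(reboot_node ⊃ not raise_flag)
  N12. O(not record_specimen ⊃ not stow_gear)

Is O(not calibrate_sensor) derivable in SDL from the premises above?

Premise 10 is O(not summon_witness ⊃ not calibrate_sensor), but O(not summon_witness) is not derivable from the premises, so it does not yield O(not calibrate_sensor).
No other premise forces O(not calibrate_sensor). An ideal world satisfying every premise can still have not calibrate_sensor false, so O(not calibrate_sensor) is not derivable.

No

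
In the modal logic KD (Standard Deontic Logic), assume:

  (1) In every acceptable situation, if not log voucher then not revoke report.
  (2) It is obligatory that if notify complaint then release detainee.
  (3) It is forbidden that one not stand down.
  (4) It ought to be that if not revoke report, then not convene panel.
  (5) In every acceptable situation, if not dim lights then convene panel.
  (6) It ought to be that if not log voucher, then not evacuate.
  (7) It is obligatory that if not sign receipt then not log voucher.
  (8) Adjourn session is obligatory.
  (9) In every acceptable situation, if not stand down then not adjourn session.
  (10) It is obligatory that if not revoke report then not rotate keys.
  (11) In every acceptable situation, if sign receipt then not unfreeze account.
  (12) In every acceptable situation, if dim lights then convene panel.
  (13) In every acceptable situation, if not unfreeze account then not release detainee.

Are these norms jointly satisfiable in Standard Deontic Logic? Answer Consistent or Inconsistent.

Consistent

Premise 9 is O(¬stand_down → ¬adjourn_session), but O(¬stand_down) is not derivable from the premises, so it does not yield O(¬adjourn_session).
So O(¬adjourn_session) is not derivable, and the apparent clash with O(adjourn_session) does not arise.
A world satisfying every obligation exists (e.g. adjourn_session=true, convene_panel=true, dim_lights=false, evacuate=false, log_voucher=true, notify_complaint=false, release_detainee=false, revoke_report=true, rotate_keys=false, sign_receipt=true, stand_down=true, unfreeze_account=false); no atom is both obligatory and forbidden, so the set is consistent.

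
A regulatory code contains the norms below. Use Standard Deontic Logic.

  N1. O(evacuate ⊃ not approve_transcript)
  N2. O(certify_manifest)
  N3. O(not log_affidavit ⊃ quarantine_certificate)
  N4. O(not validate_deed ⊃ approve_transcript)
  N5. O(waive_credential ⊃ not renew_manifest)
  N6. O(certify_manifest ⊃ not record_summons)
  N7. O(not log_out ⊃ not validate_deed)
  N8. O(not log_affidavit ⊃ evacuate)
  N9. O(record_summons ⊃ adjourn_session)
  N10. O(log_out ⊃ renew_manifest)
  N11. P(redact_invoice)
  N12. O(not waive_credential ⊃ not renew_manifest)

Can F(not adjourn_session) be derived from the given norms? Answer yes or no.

Premise 9 is O(record_summons ⊃ adjourn_session), but O(record_summons) is not derivable from the premises, so it does not yield O(adjourn_session).
No other premise forces O(adjourn_session). An ideal world satisfying every premise can still have not adjourn_session true, so F(not adjourn_session) is not derivable.

No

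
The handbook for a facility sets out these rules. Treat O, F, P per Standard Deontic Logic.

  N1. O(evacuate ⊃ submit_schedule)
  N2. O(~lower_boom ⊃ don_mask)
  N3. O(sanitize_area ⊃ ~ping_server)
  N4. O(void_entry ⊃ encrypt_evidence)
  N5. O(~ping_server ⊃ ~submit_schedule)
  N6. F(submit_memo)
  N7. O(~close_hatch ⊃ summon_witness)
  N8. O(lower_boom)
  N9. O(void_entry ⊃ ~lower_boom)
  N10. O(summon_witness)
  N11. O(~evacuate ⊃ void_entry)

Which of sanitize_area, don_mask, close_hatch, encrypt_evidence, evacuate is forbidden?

Premise 8 states O(lower_boom) outright.
The contrapositive of premise 9 (O(void_entry ⊃ ~lower_boom)) is O(lower_boom ⊃ ~void_entry), and O(lower_boom) is already established, so O(~void_entry).
Premise 11 is O(~evacuate ⊃ void_entry); contrapositively O(~void_entry ⊃ evacuate). Since O(~void_entry) holds, K gives O(evacuate).
Applying K to premise 1 (O(evacuate ⊃ submit_schedule)) and O(evacuate) yields O(submit_schedule).
The contrapositive of premise 5 (O(~ping_server ⊃ ~submit_schedule)) is O(submit_schedule ⊃ ping_server), and O(submit_schedule) is already established, so O(ping_server).
Premise 3, O(sanitize_area ⊃ ~ping_server), contraposes to O(ping_server ⊃ ~sanitize_area); with O(ping_server) we get O(~sanitize_area).
So O(~sanitize_area) holds, i.e. sanitize_area is forbidden. None of the other listed options is forbidden under the premises.

sanitize_area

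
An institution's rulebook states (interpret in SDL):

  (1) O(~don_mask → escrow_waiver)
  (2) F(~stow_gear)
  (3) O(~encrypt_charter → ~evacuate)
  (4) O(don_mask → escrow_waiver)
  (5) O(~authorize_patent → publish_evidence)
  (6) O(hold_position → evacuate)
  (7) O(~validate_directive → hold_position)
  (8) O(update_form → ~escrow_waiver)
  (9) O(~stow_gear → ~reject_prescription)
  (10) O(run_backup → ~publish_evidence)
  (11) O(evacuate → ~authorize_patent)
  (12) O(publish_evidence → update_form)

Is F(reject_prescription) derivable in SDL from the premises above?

No

Premise 9 is O(~stow_gear → ~reject_prescription), but O(~stow_gear) is not derivable from the premises, so it does not yield O(~reject_prescription).
No other premise forces O(~reject_prescription). An ideal world satisfying every premise can still have reject_prescription true, so F(reject_prescription) is not derivable.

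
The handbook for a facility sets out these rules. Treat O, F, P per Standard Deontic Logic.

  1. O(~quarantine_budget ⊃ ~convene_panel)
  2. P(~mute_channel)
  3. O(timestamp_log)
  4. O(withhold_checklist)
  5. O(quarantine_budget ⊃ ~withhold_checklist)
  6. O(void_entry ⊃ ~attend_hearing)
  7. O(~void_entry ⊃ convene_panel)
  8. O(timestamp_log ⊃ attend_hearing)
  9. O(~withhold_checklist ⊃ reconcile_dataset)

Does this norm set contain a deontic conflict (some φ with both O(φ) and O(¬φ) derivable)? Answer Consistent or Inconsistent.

Inconsistent

Premise 4 gives O(withhold_checklist).
Premise 5, O(quarantine_budget ⊃ ~withhold_checklist), contraposes to O(withhold_checklist ⊃ ~quarantine_budget); with O(withhold_checklist) we get O(~quarantine_budget).
Applying K to premise 1 (O(~quarantine_budget ⊃ ~convene_panel)) and O(~quarantine_budget) yields O(~convene_panel).
Premise 7 is O(~void_entry ⊃ convene_panel); contrapositively O(~convene_panel ⊃ void_entry). Since O(~convene_panel) holds, K gives O(void_entry).
With premise 6, O(void_entry ⊃ ~attend_hearing), the K-axiom yields O(~attend_hearing).
Premise 8, O(timestamp_log ⊃ attend_hearing), contraposes to O(~attend_hearing ⊃ ~timestamp_log); with O(~attend_hearing) we get O(~timestamp_log).
However, premise 3 gives O(timestamp_log).
We now have both O(~timestamp_log) and O(timestamp_log) — timestamp_log is simultaneously obligatory and forbidden, violating the D-axiom.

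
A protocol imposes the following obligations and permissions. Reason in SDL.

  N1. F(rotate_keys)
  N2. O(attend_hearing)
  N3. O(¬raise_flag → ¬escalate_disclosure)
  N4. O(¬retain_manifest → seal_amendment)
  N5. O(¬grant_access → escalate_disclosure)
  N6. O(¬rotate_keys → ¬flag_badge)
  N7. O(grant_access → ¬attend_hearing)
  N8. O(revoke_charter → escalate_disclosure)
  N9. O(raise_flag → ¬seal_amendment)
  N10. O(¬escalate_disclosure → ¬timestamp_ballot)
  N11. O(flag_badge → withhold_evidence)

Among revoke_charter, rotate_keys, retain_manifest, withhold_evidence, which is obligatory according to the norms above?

Premise 2 gives O(attend_hearing).
Premise 7 is O(grant_access → ¬attend_hearing); contrapositively O(attend_hearing → ¬grant_access). Since O(attend_hearing) holds, K gives O(¬grant_access).
Applying K to premise 5 (O(¬grant_access → escalate_disclosure)) and O(¬grant_access) yields O(escalate_disclosure).
The contrapositive of premise 3 (O(¬raise_flag → ¬escalate_disclosure)) is O(escalate_disclosure → raise_flag), and O(escalate_disclosure) is already established, so O(raise_flag).
Premise 9 is O(raise_flag → ¬seal_amendment); since O(raise_flag), deontic closure gives O(¬seal_amendment).
Premise 4, O(¬retain_manifest → seal_amendment), contraposes to O(¬seal_amendment → retain_manifest); with O(¬seal_amendment) we get O(retain_manifest).
So O(retain_manifest) holds — retain_manifest is obligatory. None of the other listed options is made obligatory by any chain of premises.

retain_manifest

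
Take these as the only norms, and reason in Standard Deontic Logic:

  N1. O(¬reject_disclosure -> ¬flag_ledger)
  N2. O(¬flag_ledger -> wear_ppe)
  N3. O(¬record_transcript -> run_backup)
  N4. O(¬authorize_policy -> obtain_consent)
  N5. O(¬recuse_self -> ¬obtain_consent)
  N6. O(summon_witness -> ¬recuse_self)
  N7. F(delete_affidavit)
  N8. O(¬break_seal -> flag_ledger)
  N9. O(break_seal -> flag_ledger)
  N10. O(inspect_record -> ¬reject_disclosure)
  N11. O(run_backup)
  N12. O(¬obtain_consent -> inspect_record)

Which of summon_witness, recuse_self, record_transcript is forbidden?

summon_witness

Premises 9 and 8 cover both cases: O(break_seal -> flag_ledger) and O(¬break_seal -> flag_ledger). Since break_seal ∨ ¬break_seal is a tautology, O(flag_ledger) follows.
The contrapositive of premise 1 (O(¬reject_disclosure -> ¬flag_ledger)) is O(flag_ledger -> reject_disclosure), and O(flag_ledger) is already established, so O(reject_disclosure).
Premise 10 is O(inspect_record -> ¬reject_disclosure); contrapositively O(reject_disclosure -> ¬inspect_record). Since O(reject_disclosure) holds, K gives O(¬inspect_record).
The contrapositive of premise 12 (O(¬obtain_consent -> inspect_record)) is O(¬inspect_record -> obtain_consent), and O(¬inspect_record) is already established, so O(obtain_consent).
The contrapositive of premise 5 (O(¬recuse_self -> ¬obtain_consent)) is O(obtain_consent -> recuse_self), and O(obtain_consent) is already established, so O(recuse_self).
The contrapositive of premise 6 (O(summon_witness -> ¬recuse_self)) is O(recuse_self -> ¬summon_witness), and O(recuse_self) is already established, so O(¬summon_witness).
So O(¬summon_witness) holds, i.e. summon_witness is forbidden. None of the other listed options is forbidden under the premises.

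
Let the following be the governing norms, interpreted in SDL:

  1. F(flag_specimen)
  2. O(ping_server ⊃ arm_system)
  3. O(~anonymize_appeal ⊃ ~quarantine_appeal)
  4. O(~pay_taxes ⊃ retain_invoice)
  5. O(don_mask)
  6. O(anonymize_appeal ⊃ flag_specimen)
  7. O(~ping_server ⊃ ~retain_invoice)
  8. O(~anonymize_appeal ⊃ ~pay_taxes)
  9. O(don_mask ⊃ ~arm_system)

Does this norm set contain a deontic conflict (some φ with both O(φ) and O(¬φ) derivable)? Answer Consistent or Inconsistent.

Inconsistent

Premise 5 states O(don_mask) outright.
With premise 9, O(don_mask ⊃ ~arm_system), the K-axiom yields O(~arm_system).
Premise 2 is O(ping_server ⊃ arm_system); contrapositively O(~arm_system ⊃ ~ping_server). Since O(~arm_system) holds, K gives O(~ping_server).
Premise 7 is O(~ping_server ⊃ ~retain_invoice); since O(~ping_server), deontic closure gives O(~retain_invoice).
The contrapositive of premise 4 (O(~pay_taxes ⊃ retain_invoice)) is O(~retain_invoice ⊃ pay_taxes), and O(~retain_invoice) is already established, so O(pay_taxes).
The contrapositive of premise 8 (O(~anonymize_appeal ⊃ ~pay_taxes)) is O(pay_taxes ⊃ anonymize_appeal), and O(pay_taxes) is already established, so O(anonymize_appeal).
Premise 6 is O(anonymize_appeal ⊃ flag_specimen); since O(anonymize_appeal), deontic closure gives O(flag_specimen).
But premise 1, F(flag_specimen), means O(~flag_specimen).
We now have both O(flag_specimen) and O(~flag_specimen) — flag_specimen is simultaneously obligatory and forbidden, violating the D-axiom.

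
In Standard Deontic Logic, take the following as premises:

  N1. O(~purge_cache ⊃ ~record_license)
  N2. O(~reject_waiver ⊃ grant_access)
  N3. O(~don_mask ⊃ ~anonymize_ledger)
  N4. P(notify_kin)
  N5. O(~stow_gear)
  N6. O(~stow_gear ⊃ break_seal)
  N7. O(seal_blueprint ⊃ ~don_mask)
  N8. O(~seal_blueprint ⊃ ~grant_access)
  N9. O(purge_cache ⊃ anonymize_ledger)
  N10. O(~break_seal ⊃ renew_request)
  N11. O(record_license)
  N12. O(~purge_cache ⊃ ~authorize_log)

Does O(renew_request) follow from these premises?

No

Premise 10 is O(~break_seal ⊃ renew_request), but O(~break_seal) is not derivable from the premises, so it does not yield O(renew_request).
No other premise forces O(renew_request). An ideal world satisfying every premise can still have renew_request false, so O(renew_request) is not derivable.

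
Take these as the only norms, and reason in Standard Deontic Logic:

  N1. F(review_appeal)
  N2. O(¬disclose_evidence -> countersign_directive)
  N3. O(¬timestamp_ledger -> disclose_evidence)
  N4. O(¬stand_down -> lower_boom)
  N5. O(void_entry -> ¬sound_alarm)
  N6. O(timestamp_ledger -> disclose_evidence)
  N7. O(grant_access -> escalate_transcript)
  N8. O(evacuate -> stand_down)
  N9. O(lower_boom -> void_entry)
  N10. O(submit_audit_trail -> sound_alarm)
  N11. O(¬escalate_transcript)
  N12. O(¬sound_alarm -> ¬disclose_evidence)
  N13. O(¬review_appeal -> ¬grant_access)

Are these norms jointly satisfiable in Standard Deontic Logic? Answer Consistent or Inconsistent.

Premise 7 is O(grant_access -> escalate_transcript), but O(grant_access) is not derivable from the premises, so it does not yield O(escalate_transcript).
So O(escalate_transcript) is not derivable, and the apparent clash with O(¬escalate_transcript) does not arise.
A world satisfying every obligation exists (e.g. countersign_directive=false, disclose_evidence=true, escalate_transcript=false, evacuate=false, grant_access=false, lower_boom=false, review_appeal=false, sound_alarm=true, stand_down=true, submit_audit_trail=false, timestamp_ledger=false, void_entry=false); no atom is both obligatory and forbidden, so the set is consistent.

Consistent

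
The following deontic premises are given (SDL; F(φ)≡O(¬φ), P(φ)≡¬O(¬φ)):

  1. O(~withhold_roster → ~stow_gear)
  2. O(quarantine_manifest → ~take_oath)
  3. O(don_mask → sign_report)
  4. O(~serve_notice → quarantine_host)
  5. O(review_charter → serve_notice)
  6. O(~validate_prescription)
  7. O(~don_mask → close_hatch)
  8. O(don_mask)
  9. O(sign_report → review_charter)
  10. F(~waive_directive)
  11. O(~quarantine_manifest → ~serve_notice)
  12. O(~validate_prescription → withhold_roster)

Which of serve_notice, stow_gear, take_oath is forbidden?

take_oath

Premise 8 states O(don_mask) outright.
From O(don_mask) and premise 3, O(don_mask → sign_report), we obtain O(sign_report).
Premise 9 is O(sign_report → review_charter); since O(sign_report), deontic closure gives O(review_charter).
Applying K to premise 5 (O(review_charter → serve_notice)) and O(review_charter) yields O(serve_notice).
Premise 11, O(~quarantine_manifest → ~serve_notice), contraposes to O(serve_notice → quarantine_manifest); with O(serve_notice) we get O(quarantine_manifest).
From O(quarantine_manifest) and premise 2, O(quarantine_manifest → ~take_oath), we obtain O(~take_oath).
So O(~take_oath) holds, i.e. take_oath is forbidden. None of the other listed options is forbidden under the premises.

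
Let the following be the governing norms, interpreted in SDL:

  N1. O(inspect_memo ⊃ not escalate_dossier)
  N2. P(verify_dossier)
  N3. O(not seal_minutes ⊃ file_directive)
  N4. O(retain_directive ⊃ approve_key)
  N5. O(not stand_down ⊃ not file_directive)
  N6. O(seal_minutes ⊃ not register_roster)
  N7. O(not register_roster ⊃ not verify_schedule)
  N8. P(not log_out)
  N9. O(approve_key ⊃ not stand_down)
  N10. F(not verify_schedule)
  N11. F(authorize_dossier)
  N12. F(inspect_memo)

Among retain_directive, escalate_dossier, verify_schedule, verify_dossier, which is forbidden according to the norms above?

Premise 10 is F(not verify_schedule), i.e. O(verify_schedule).
Premise 7, O(not register_roster ⊃ not verify_schedule), contraposes to O(verify_schedule ⊃ register_roster); with O(verify_schedule) we get O(register_roster).
The contrapositive of premise 6 (O(seal_minutes ⊃ not register_roster)) is O(register_roster ⊃ not seal_minutes), and O(register_roster) is already established, so O(not seal_minutes).
Applying K to premise 3 (O(not seal_minutes ⊃ file_directive)) and O(not seal_minutes) yields O(file_directive).
The contrapositive of premise 5 (O(not stand_down ⊃ not file_directive)) is O(file_directive ⊃ stand_down), and O(file_directive) is already established, so O(stand_down).
The contrapositive of premise 9 (O(approve_key ⊃ not stand_down)) is O(stand_down ⊃ not approve_key), and O(stand_down) is already established, so O(not approve_key).
The contrapositive of premise 4 (O(retain_directive ⊃ approve_key)) is O(not approve_key ⊃ not retain_directive), and O(not approve_key) is already established, so O(not retain_directive).
So O(not retain_directive) holds, i.e. retain_directive is forbidden. None of the other listed options is forbidden under the premises.

retain_directive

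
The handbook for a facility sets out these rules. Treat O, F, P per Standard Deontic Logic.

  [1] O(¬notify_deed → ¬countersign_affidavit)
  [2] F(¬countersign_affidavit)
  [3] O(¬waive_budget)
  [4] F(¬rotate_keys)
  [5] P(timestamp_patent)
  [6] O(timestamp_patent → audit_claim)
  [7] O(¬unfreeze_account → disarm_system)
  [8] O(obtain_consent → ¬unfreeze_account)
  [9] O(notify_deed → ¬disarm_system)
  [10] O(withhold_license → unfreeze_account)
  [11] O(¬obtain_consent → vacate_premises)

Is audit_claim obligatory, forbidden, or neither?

Neither

Premise 6 is O(timestamp_patent → audit_claim), but O(timestamp_patent) is not derivable from the premises (the permission P(timestamp_patent) asserts only ¬O(¬timestamp_patent), not O(timestamp_patent)), so it does not yield O(audit_claim).
No premise or chain of K-axiom applications forces O(audit_claim), and none forces O(¬audit_claim). So audit_claim is neither obligatory nor forbidden under these norms.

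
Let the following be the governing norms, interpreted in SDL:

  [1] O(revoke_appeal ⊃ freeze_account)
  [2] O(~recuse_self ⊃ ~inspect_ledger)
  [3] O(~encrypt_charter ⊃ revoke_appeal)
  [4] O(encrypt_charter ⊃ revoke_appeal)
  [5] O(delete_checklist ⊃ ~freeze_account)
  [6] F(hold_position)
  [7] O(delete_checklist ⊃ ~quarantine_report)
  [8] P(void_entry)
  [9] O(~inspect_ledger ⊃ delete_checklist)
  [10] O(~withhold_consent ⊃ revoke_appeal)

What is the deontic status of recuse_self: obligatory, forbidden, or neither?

Obligatory

Premises 3 and 4 cover both cases: O(~encrypt_charter ⊃ revoke_appeal) and O(encrypt_charter ⊃ revoke_appeal). Since ~encrypt_charter ∨ encrypt_charter is a tautology, O(revoke_appeal) follows.
With premise 1, O(revoke_appeal ⊃ freeze_account), the K-axiom yields O(freeze_account).
Premise 5, O(delete_checklist ⊃ ~freeze_account), contraposes to O(freeze_account ⊃ ~delete_checklist); with O(freeze_account) we get O(~delete_checklist).
Premise 9, O(~inspect_ledger ⊃ delete_checklist), contraposes to O(~delete_checklist ⊃ inspect_ledger); with O(~delete_checklist) we get O(inspect_ledger).
The contrapositive of premise 2 (O(~recuse_self ⊃ ~inspect_ledger)) is O(inspect_ledger ⊃ recuse_self), and O(inspect_ledger) is already established, so O(recuse_self).
Premises 6, 7, 8, 10 do not contribute to this derivation.
Hence recuse_self is obligatory.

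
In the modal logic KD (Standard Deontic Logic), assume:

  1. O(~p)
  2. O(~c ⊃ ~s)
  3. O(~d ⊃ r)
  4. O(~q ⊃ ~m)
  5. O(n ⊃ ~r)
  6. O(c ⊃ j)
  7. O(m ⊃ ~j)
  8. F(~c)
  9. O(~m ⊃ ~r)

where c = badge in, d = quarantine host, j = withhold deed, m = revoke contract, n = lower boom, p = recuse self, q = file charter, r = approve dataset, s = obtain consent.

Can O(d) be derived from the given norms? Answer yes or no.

Yes

F(~c) at premise 8 means O(c).
Premise 6 is O(c ⊃ j); since O(c), deontic closure gives O(j).
Premise 7 is O(m ⊃ ~j); contrapositively O(j ⊃ ~m). Since O(j) holds, K gives O(~m).
With premise 9, O(~m ⊃ ~r), the K-axiom yields O(~r).
The contrapositive of premise 3 (O(~d ⊃ r)) is O(~r ⊃ d), and O(~r) is already established, so O(d).
Premises 1, 2, 4, 5 do not contribute to this derivation.
So O(d) follows.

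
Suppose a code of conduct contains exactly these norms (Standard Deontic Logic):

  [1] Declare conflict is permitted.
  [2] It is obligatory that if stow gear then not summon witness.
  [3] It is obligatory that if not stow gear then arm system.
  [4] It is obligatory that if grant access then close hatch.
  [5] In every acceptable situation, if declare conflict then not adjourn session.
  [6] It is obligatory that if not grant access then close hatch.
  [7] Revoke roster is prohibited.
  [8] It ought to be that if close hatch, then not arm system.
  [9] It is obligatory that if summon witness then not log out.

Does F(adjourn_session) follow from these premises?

Premise 5 is O(declare_conflict → ¬adjourn_session), but O(declare_conflict) is not derivable from the premises (the permission P(declare_conflict) asserts only ¬O(¬declare_conflict), not O(declare_conflict)), so it does not yield O(¬adjourn_session).
No other premise forces O(¬adjourn_session). An ideal world satisfying every premise can still have adjourn_session true, so F(adjourn_session) is not derivable.

No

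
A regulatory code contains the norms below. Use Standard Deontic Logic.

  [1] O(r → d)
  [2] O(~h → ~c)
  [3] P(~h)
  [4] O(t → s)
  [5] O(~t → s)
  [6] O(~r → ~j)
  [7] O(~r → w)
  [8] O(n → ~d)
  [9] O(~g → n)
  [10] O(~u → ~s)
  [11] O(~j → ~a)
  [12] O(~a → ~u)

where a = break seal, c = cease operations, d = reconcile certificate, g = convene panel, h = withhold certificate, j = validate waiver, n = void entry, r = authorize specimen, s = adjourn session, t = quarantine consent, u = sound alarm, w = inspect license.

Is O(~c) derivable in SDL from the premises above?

No

Premise 2 is O(~h → ~c), but O(~h) is not derivable from the premises (the permission P(~h) asserts only ~O(h), not O(~h)), so it does not yield O(~c).
No other premise forces O(~c). An ideal world satisfying every premise can still have ~c false, so O(~c) is not derivable.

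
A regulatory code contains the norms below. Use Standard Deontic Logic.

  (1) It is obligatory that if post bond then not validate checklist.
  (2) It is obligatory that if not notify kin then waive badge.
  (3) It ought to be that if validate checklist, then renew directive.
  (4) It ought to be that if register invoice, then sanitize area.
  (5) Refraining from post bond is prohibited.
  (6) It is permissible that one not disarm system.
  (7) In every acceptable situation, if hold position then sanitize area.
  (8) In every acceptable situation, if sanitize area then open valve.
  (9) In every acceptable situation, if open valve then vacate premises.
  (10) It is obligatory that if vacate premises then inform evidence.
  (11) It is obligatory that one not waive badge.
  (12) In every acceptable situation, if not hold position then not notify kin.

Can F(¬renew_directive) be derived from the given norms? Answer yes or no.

Premise 3 is O(validate_checklist → renew_directive), but O(validate_checklist) is not derivable from the premises, so it does not yield O(renew_directive).
No other premise forces O(renew_directive). An ideal world satisfying every premise can still have ¬renew_directive true, so F(¬renew_directive) is not derivable.

No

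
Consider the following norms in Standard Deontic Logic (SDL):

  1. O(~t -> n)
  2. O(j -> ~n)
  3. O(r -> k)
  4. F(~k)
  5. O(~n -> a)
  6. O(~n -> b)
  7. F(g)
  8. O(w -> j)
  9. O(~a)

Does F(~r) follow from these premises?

No

Premise 3 is O(r -> k); even if O(k) held, inferring O(r) would be affirming the consequent — invalid.
No other premise forces O(r). An ideal world satisfying every premise can still have ~r true, so F(~r) is not derivable.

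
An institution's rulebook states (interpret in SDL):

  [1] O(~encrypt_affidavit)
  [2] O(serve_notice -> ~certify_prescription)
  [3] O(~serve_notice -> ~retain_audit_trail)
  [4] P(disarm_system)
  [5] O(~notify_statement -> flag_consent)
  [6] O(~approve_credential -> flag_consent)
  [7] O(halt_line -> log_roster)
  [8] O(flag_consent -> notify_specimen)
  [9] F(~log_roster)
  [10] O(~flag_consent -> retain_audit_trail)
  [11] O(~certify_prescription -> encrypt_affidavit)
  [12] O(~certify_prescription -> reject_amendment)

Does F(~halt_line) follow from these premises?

Premise 7 is O(halt_line -> log_roster); even if O(log_roster) held, inferring O(halt_line) would be affirming the consequent — invalid.
No other premise forces O(halt_line). An ideal world satisfying every premise can still have ~halt_line true, so F(~halt_line) is not derivable.

No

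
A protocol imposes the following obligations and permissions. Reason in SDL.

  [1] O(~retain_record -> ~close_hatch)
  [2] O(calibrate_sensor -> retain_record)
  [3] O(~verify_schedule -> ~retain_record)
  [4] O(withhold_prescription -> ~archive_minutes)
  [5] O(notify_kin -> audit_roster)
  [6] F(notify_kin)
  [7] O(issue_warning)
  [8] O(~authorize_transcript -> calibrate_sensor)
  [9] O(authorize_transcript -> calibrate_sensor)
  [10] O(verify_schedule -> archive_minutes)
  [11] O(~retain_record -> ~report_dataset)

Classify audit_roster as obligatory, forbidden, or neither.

Premise 5 is O(notify_kin -> audit_roster), but O(notify_kin) is not derivable from the premises, so it does not yield O(audit_roster).
No premise or chain of K-axiom applications forces O(audit_roster), and none forces O(~audit_roster). So audit_roster is neither obligatory nor forbidden under these norms.

Neither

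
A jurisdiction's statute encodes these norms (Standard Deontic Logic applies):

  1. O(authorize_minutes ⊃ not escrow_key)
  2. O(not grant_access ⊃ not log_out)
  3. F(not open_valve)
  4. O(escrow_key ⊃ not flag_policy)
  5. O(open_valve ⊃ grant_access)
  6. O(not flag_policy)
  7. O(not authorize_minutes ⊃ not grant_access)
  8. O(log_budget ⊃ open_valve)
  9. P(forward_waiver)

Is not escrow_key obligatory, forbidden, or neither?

Obligatory

Premise 3 is F(not open_valve), i.e. O(open_valve).
Applying K to premise 5 (O(open_valve ⊃ grant_access)) and O(open_valve) yields O(grant_access).
Premise 7, O(not authorize_minutes ⊃ not grant_access), contraposes to O(grant_access ⊃ authorize_minutes); with O(grant_access) we get O(authorize_minutes).
Applying K to premise 1 (O(authorize_minutes ⊃ not escrow_key)) and O(authorize_minutes) yields O(not escrow_key).
Premises 2, 4, 6, 8, 9 do not contribute to this derivation.
Hence not escrow_key is obligatory.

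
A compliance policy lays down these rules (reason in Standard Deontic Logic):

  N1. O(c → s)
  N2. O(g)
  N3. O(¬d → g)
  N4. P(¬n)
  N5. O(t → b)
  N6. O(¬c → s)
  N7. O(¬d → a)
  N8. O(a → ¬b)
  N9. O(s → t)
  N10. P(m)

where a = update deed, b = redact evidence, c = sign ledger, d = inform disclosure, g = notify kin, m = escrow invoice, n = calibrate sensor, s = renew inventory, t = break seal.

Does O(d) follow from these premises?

Yes

Premises 1 and 6 cover both cases: O(c → s) and O(¬c → s). Since c ∨ ¬c is a tautology, O(s) follows.
Applying K to premise 9 (O(s → t)) and O(s) yields O(t).
Premise 5 is O(t → b); since O(t), deontic closure gives O(b).
Premise 8 is O(a → ¬b); contrapositively O(b → ¬a). Since O(b) holds, K gives O(¬a).
The contrapositive of premise 7 (O(¬d → a)) is O(¬a → d), and O(¬a) is already established, so O(d).
Premises 2, 3, 4, 10 do not contribute to this derivation.
So O(d) follows.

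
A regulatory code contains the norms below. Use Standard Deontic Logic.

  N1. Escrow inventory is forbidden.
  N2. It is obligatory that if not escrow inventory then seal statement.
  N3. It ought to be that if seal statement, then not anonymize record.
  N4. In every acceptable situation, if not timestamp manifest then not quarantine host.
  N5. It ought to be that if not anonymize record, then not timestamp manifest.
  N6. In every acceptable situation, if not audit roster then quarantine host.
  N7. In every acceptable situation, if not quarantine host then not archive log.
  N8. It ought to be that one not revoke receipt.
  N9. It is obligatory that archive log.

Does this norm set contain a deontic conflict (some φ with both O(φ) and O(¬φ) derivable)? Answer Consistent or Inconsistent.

From premise 9 we have O(archive_log).
Premise 7, O(¬quarantine_host → ¬archive_log), contraposes to O(archive_log → quarantine_host); with O(archive_log) we get O(quarantine_host).
The contrapositive of premise 4 (O(¬timestamp_manifest → ¬quarantine_host)) is O(quarantine_host → timestamp_manifest), and O(quarantine_host) is already established, so O(timestamp_manifest).
The contrapositive of premise 5 (O(¬anonymize_record → ¬timestamp_manifest)) is O(timestamp_manifest → anonymize_record), and O(timestamp_manifest) is already established, so O(anonymize_record).
The contrapositive of premise 3 (O(seal_statement → ¬anonymize_record)) is O(anonymize_record → ¬seal_statement), and O(anonymize_record) is already established, so O(¬seal_statement).
The contrapositive of premise 2 (O(¬escrow_inventory → seal_statement)) is O(¬seal_statement → escrow_inventory), and O(¬seal_statement) is already established, so O(escrow_inventory).
But premise 1, F(escrow_inventory), means O(¬escrow_inventory).
We now have both O(escrow_inventory) and O(¬escrow_inventory) — escrow_inventory is simultaneously obligatory and forbidden, violating the D-axiom.

Inconsistent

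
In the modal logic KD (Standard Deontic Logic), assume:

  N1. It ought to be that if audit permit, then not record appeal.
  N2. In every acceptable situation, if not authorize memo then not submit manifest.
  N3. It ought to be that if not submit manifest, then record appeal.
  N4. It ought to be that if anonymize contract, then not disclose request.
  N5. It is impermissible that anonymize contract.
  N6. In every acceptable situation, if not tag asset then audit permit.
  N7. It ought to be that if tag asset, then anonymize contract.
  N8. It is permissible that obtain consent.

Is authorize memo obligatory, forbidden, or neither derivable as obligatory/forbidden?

Obligatory

F(anonymize_contract) at premise 5 means O(¬anonymize_contract).
Premise 7, O(tag_asset → anonymize_contract), contraposes to O(¬anonymize_contract → ¬tag_asset); with O(¬anonymize_contract) we get O(¬tag_asset).
From O(¬tag_asset) and premise 6, O(¬tag_asset → audit_permit), we obtain O(audit_permit).
With premise 1, O(audit_permit → ¬record_appeal), the K-axiom yields O(¬record_appeal).
Premise 3 is O(¬submit_manifest → record_appeal); contrapositively O(¬record_appeal → submit_manifest). Since O(¬record_appeal) holds, K gives O(submit_manifest).
The contrapositive of premise 2 (O(¬authorize_memo → ¬submit_manifest)) is O(submit_manifest → authorize_memo), and O(submit_manifest) is already established, so O(authorize_memo).
Premises 4, 8 do not contribute to this derivation.
Hence authorize_memo is obligatory.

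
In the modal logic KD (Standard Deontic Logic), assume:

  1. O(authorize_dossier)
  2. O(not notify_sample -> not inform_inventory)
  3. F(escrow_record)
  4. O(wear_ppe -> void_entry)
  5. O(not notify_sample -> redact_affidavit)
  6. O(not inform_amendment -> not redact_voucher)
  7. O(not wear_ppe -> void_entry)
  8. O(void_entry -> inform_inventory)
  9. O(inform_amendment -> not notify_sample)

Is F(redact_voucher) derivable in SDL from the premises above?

By case analysis on wear_ppe: premise 4 gives O(wear_ppe -> void_entry) and premise 7 gives O(not wear_ppe -> void_entry), so O(void_entry) either way.
Premise 8 is O(void_entry -> inform_inventory); since O(void_entry), deontic closure gives O(inform_inventory).
Premise 2 is O(not notify_sample -> not inform_inventory); contrapositively O(inform_inventory -> notify_sample). Since O(inform_inventory) holds, K gives O(notify_sample).
Premise 9 is O(inform_amendment -> not notify_sample); contrapositively O(notify_sample -> not inform_amendment). Since O(notify_sample) holds, K gives O(not inform_amendment).
With premise 6, O(not inform_amendment -> not redact_voucher), the K-axiom yields O(not redact_voucher).
Premises 1, 3, 5 do not contribute to this derivation.
So O(not redact_voucher) holds, i.e. F(redact_voucher). The claim follows.

Yes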